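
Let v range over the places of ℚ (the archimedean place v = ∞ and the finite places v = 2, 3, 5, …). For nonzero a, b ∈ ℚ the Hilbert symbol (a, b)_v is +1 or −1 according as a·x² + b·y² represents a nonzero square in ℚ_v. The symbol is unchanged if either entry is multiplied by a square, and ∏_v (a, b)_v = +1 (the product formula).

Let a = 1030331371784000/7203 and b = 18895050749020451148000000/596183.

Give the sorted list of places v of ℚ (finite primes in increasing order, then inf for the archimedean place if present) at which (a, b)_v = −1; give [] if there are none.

[3, 11, 23, 31]

Mod squares: a ≡ 326895, b ≡ 4301. Check v ∈ {∞, 2, 3, 5, 7, 11, 13, 17, 19, 23, 31, 37}.
v=23: a=23^0·(≡10), b=23^-3·(≡1) mod 23; (10|23)=-1, (1|23)=+1; (−1)^{0·-3·11}·(-1)^-3·(+1)^0 = -1.
v=2: v_2(a)=6, v_2(b)=8; units ≡ 7, 5 (mod 8); ε·ε+αω+βω = 1·0+6·1+8·0 ≡ 0  ⇒  (a,b)_2 = +1.
v=7: a=7^-4·(≡2), b=7^-2·(≡3) mod 7; (2|7)=+1, (3|7)=-1; (−1)^{-4·-2·3}·(+1)^-2·(-1)^-4 = +1.
v=31: a=31^1·(≡14), b=31^2·(≡22) mod 31; (14|31)=+1, (22|31)=-1; (−1)^{1·2·15}·(+1)^2·(-1)^1 = -1.
v=13: a=13^2·(≡1), b=13^2·(≡8) mod 13; (1|13)=+1, (8|13)=-1; (−1)^{2·2·6}·(+1)^2·(-1)^2 = +1.
v=11: a=11^2·(≡8), b=11^3·(≡10) mod 11; (8|11)=-1, (10|11)=-1; (−1)^{2·3·5}·(-1)^3·(-1)^2 = -1.
v=∞: 326895 > 0 and 4301 > 0  ⇒  (a,b)_∞ = +1.
v=3: a=3^-1·(≡2), b=3^2·(≡2) mod 3; (2|3)=-1, (2|3)=-1; (−1)^{-1·2·1}·(-1)^2·(-1)^-1 = -1.
v=5: a=5^3·(≡4), b=5^6·(≡4) mod 5; (4|5)=+1, (4|5)=+1; (−1)^{3·6·2}·(+1)^6·(+1)^3 = +1.
v=19: a=19^1·(≡13), b=19^2·(≡4) mod 19; (13|19)=-1, (4|19)=+1; (−1)^{1·2·9}·(-1)^2·(+1)^1 = +1.
v=17: a=17^2·(≡13), b=17^3·(≡8) mod 17; (13|17)=+1, (8|17)=+1; (−1)^{2·3·8}·(+1)^3·(+1)^2 = +1.
v=37: a=37^1·(≡20), b=37^2·(≡21) mod 37; (20|37)=-1, (21|37)=+1; (−1)^{1·2·18}·(-1)^2·(+1)^1 = +1.
Ram(326895, 4301) = {3, 11, 23, 31}; no ℚ_3-point on the conic.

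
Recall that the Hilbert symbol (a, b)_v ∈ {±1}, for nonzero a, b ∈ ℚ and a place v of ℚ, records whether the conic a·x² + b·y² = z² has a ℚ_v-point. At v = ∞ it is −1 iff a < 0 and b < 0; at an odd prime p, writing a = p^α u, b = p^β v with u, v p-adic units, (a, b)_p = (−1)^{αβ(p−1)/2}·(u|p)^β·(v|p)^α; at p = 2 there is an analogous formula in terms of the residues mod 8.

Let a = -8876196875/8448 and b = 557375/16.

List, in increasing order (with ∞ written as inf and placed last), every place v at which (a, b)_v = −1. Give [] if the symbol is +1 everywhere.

[3, 13]

(a, b) ≡ (-1155, 455) mod (ℚ^×)²; places V = {2, 3, 5, 7, 11, 13, ∞}.
(a,b)_∞: sgn(-1155)=−, sgn(455)=+, so +1.
(a,b)_11: α=-1, u≡9; β=0, v≡1 (mod 11); (9|11)=+1, (1|11)=+1; sign (−1)^0·+1^0·+1^-1 = +1.
(a,b)_13: α=2, u≡8; β=1, v≡9 (mod 13); (8|13)=-1, (9|13)=+1; sign (−1)^0·-1^1·+1^2 = -1.
(a,b)_2: α=-8, β=-4; u≡5, v≡7 (mod 8); ε(u)ε(v)=0·1, αω(v)=-8·0, βω(u)=-4·1; sum ≡ 0  ⇒  +1.
(a,b)_7: α=5, u≡3; β=3, v≡4 (mod 7); (3|7)=-1, (4|7)=+1; sign (−1)^1·-1^3·+1^5 = +1.
(a,b)_3: α=-1, u≡2; β=0, v≡2 (mod 3); (2|3)=-1, (2|3)=-1; sign (−1)^0·-1^0·-1^-1 = -1.
(a,b)_5: α=5, u≡4; β=3, v≡4 (mod 5); (4|5)=+1, (4|5)=+1; sign (−1)^0·+1^3·+1^5 = +1.
Ram(-1155, 455) = {3, 13}; no ℚ_3-point on the conic.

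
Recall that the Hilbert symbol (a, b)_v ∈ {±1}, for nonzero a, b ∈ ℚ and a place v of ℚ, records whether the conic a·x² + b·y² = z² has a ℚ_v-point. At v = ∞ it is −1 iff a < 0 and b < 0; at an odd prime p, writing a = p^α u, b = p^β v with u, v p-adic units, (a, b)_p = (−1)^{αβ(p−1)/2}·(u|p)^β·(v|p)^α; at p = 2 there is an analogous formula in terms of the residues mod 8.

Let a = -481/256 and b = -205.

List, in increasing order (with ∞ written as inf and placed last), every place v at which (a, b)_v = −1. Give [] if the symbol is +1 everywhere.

[2, 37, 41, inf]

Mod squares: a ≡ -481, b ≡ -205. Check v ∈ {∞, 2, 5, 13, 37, 41}.
v=13: a=13^1·(≡6), b=13^0·(≡3) mod 13; (6|13)=-1, (3|13)=+1; (−1)^{1·0·6}·(-1)^0·(+1)^1 = +1.
v=5: a=5^0·(≡4), b=5^1·(≡4) mod 5; (4|5)=+1, (4|5)=+1; (−1)^{0·1·2}·(+1)^1·(+1)^0 = +1.
v=∞: -481 < 0 and -205 < 0  ⇒  (a,b)_∞ = -1.
v=2: v_2(a)=-8, v_2(b)=0; units ≡ 7, 3 (mod 8); ε·ε+αω+βω = 1·1+-8·1+0·0 ≡ 1  ⇒  (a,b)_2 = -1.
v=41: a=41^0·(≡38), b=41^1·(≡36) mod 41; (38|41)=-1, (36|41)=+1; (−1)^{0·1·20}·(-1)^1·(+1)^0 = -1.
v=37: a=37^1·(≡29), b=37^0·(≡17) mod 37; (29|37)=-1, (17|37)=-1; (−1)^{1·0·18}·(-1)^0·(-1)^1 = -1.
Ram(-481, -205) = {2, 37, 41, ∞}; no ℚ_2-point on the conic.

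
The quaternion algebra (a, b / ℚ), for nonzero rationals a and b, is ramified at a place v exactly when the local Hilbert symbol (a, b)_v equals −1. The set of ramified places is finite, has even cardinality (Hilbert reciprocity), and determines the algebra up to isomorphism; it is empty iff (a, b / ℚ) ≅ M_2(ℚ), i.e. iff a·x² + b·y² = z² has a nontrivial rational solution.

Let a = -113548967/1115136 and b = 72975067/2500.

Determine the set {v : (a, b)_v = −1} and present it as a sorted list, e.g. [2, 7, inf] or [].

(a, b) ≡ (-287, 202147) mod (ℚ^×)²; places V = {2, 3, 5, 7, 11, 17, 19, 23, 37, 41, 47, ∞}.
(a,b)_3: α=-2, u≡1; β=0, v≡1 (mod 3); (1|3)=+1, (1|3)=+1; sign (−1)^0·+1^0·+1^-2 = +1.
(a,b)_47: α=0, u≡32; β=1, v≡7 (mod 47); (32|47)=+1, (7|47)=+1; sign (−1)^0·+1^1·+1^0 = +1.
(a,b)_19: α=0, u≡7; β=2, v≡4 (mod 19); (7|19)=+1, (4|19)=+1; sign (−1)^0·+1^2·+1^0 = +1.
(a,b)_11: α=-2, u≡2; β=1, v≡10 (mod 11); (2|11)=-1, (10|11)=-1; sign (−1)^0·-1^1·-1^-2 = -1.
(a,b)_37: α=2, u≡9; β=0, v≡9 (mod 37); (9|37)=+1, (9|37)=+1; sign (−1)^0·+1^0·+1^2 = +1.
(a,b)_41: α=1, u≡24; β=0, v≡13 (mod 41); (24|41)=-1, (13|41)=-1; sign (−1)^0·-1^0·-1^1 = -1.
(a,b)_2: α=-10, β=-2; u≡1, v≡3 (mod 8); ε(u)ε(v)=0·1, αω(v)=-10·1, βω(u)=-2·0; sum ≡ 0  ⇒  +1.
(a,b)_17: α=2, u≡13; β=1, v≡15 (mod 17); (13|17)=+1, (15|17)=+1; sign (−1)^0·+1^1·+1^2 = +1.
(a,b)_7: α=1, u≡1; β=0, v≡4 (mod 7); (1|7)=+1, (4|7)=+1; sign (−1)^0·+1^0·+1^1 = +1.
(a,b)_∞: sgn(-287)=−, sgn(202147)=+, so +1.
(a,b)_5: α=0, u≡3; β=-4, v≡3 (mod 5); (3|5)=-1, (3|5)=-1; sign (−1)^0·-1^-4·-1^0 = +1.
(a,b)_23: α=0, u≡8; β=1, v≡3 (mod 23); (8|23)=+1, (3|23)=+1; sign (−1)^0·+1^1·+1^0 = +1.
|Ram(-287, 202147)| = 2, even; anisotropic at {11, 41}.

[11, 41]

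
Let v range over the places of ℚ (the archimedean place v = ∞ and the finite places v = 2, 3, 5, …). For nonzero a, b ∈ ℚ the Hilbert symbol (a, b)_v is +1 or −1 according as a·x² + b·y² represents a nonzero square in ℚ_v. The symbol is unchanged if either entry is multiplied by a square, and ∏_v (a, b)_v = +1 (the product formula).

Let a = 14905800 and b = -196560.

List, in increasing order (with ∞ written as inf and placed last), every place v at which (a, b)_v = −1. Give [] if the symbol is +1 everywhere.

(a, b) ≡ (2, -1365) mod (ℚ^×)²; places V = {2, 3, 5, 7, 13, ∞}.
(a,b)_5: α=2, u≡2; β=1, v≡3 (mod 5); (2|5)=-1, (3|5)=-1; sign (−1)^0·-1^1·-1^2 = -1.
(a,b)_7: α=2, u≡1; β=1, v≡4 (mod 7); (1|7)=+1, (4|7)=+1; sign (−1)^0·+1^1·+1^2 = +1.
(a,b)_∞: sgn(2)=+, sgn(-1365)=−, so +1.
(a,b)_3: α=2, u≡2; β=3, v≡1 (mod 3); (2|3)=-1, (1|3)=+1; sign (−1)^0·-1^3·+1^2 = -1.
(a,b)_13: α=2, u≡8; β=1, v≡12 (mod 13); (8|13)=-1, (12|13)=+1; sign (−1)^0·-1^1·+1^2 = -1.
(a,b)_2: α=3, β=4; u≡1, v≡3 (mod 8); ε(u)ε(v)=0·1, αω(v)=3·1, βω(u)=4·0; sum ≡ 1  ⇒  -1.
Ram(2, -1365) = {2, 3, 5, 13}; no ℚ_2-point on the conic.

[2, 3, 5, 13]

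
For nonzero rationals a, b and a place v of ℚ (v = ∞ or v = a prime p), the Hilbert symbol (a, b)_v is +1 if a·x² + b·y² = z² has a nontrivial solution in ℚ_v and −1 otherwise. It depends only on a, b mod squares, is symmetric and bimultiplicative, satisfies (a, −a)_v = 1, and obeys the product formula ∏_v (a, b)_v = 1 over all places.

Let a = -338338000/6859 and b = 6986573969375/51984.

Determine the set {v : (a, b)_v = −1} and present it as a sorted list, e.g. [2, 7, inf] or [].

[7, 17, 19, 23]

(a, b) ≡ (-95095, 391391) mod (ℚ^×)²; places V = {2, 3, 5, 7, 11, 13, 17, 19, 23, ∞}.
(a,b)_17: α=0, u≡10; β=1, v≡10 (mod 17); (10|17)=-1, (10|17)=-1; sign (−1)^0·-1^1·-1^0 = -1.
(a,b)_23: α=0, u≡10; β=1, v≡15 (mod 23); (10|23)=-1, (15|23)=-1; sign (−1)^0·-1^1·-1^0 = -1.
(a,b)_19: α=-3, u≡16; β=-2, v≡10 (mod 19); (16|19)=+1, (10|19)=-1; sign (−1)^0·+1^-2·-1^-3 = -1.
(a,b)_7: α=1, u≡1; β=1, v≡4 (mod 7); (1|7)=+1, (4|7)=+1; sign (−1)^1·+1^1·+1^1 = -1.
(a,b)_∞: sgn(-95095)=−, sgn(391391)=+, so +1.
(a,b)_3: α=0, u≡2; β=-2, v≡2 (mod 3); (2|3)=-1, (2|3)=-1; sign (−1)^0·-1^-2·-1^0 = +1.
(a,b)_5: α=3, u≡4; β=4, v≡4 (mod 5); (4|5)=+1, (4|5)=+1; sign (−1)^0·+1^4·+1^3 = +1.
(a,b)_11: α=1, u≡4; β=1, v≡2 (mod 11); (4|11)=+1, (2|11)=-1; sign (−1)^1·+1^1·-1^1 = +1.
(a,b)_2: α=4, β=-4; u≡1, v≡7 (mod 8); ε(u)ε(v)=0·1, αω(v)=4·0, βω(u)=-4·0; sum ≡ 0  ⇒  +1.
(a,b)_13: α=3, u≡3; β=5, v≡9 (mod 13); (3|13)=+1, (9|13)=+1; sign (−1)^0·+1^5·+1^3 = +1.
(-95095, 391391 / ℚ) ramifies at {7, 17, 19, 23}: a division algebra.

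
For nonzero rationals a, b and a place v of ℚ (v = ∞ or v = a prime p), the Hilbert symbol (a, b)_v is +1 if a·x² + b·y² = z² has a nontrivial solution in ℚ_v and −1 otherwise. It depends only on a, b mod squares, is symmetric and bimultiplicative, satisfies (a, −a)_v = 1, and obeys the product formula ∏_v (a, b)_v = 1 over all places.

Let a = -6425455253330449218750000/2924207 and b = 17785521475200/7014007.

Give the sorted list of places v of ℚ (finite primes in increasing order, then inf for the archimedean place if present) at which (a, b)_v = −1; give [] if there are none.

Mod squares: a ≡ -79365, b ≡ 369334. Check v ∈ {∞, 2, 3, 5, 7, 11, 13, 17, 23, 31, 37}.
v=2: v_2(a)=4, v_2(b)=7; units ≡ 3, 3 (mod 8); ε·ε+αω+βω = 1·1+4·1+7·1 ≡ 0  ⇒  (a,b)_2 = +1.
v=7: a=7^2·(≡4), b=7^-3·(≡5) mod 7; (4|7)=+1, (5|7)=-1; (−1)^{2·-3·3}·(+1)^-3·(-1)^2 = +1.
v=17: a=17^4·(≡16), b=17^2·(≡13) mod 17; (16|17)=+1, (13|17)=+1; (−1)^{4·2·8}·(+1)^2·(+1)^4 = +1.
v=11: a=11^-3·(≡4), b=11^-2·(≡9) mod 11; (4|11)=+1, (9|11)=+1; (−1)^{-3·-2·5}·(+1)^-2·(+1)^-3 = +1.
v=23: a=23^2·(≡12), b=23^1·(≡8) mod 23; (12|23)=+1, (8|23)=+1; (−1)^{2·1·11}·(+1)^1·(+1)^2 = +1.
v=3: a=3^1·(≡2), b=3^6·(≡1) mod 3; (2|3)=-1, (1|3)=+1; (−1)^{1·6·1}·(-1)^6·(+1)^1 = +1.
v=∞: -79365 < 0 and 369334 > 0  ⇒  (a,b)_∞ = +1.
v=31: a=31^0·(≡27), b=31^1·(≡20) mod 31; (27|31)=-1, (20|31)=+1; (−1)^{0·1·15}·(-1)^1·(+1)^0 = -1.
v=13: a=13^-3·(≡2), b=13^-2·(≡9) mod 13; (2|13)=-1, (9|13)=+1; (−1)^{-3·-2·6}·(-1)^-2·(+1)^-3 = +1.
v=37: a=37^3·(≡21), b=37^1·(≡14) mod 37; (21|37)=+1, (14|37)=-1; (−1)^{3·1·18}·(+1)^1·(-1)^3 = -1.
v=5: a=5^13·(≡3), b=5^2·(≡4) mod 5; (3|5)=-1, (4|5)=+1; (−1)^{13·2·2}·(-1)^2·(+1)^13 = +1.
(-79365, 369334 / ℚ) ramifies at {31, 37}: a division algebra.

[31, 37]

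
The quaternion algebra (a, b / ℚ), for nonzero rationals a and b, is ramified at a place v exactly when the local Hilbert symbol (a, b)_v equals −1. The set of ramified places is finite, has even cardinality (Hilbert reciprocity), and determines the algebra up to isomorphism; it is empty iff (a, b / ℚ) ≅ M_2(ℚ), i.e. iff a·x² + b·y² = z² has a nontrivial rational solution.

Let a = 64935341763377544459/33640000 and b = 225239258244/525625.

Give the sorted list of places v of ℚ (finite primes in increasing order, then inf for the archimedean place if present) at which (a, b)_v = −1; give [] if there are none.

Mod squares: a ≡ 51, b ≡ 23529. Check v ∈ {∞, 2, 3, 5, 7, 11, 13, 17, 23, 29, 31}.
v=5: a=5^-4·(≡1), b=5^-4·(≡4) mod 5; (1|5)=+1, (4|5)=+1; (−1)^{-4·-4·2}·(+1)^-4·(+1)^-4 = +1.
v=17: a=17^3·(≡6), b=17^2·(≡4) mod 17; (6|17)=-1, (4|17)=+1; (−1)^{3·2·8}·(-1)^2·(+1)^3 = +1.
v=7: a=7^2·(≡2), b=7^2·(≡1) mod 7; (2|7)=+1, (1|7)=+1; (−1)^{2·2·3}·(+1)^2·(+1)^2 = +1.
v=23: a=23^2·(≡19), b=23^1·(≡11) mod 23; (19|23)=-1, (11|23)=-1; (−1)^{2·1·11}·(-1)^1·(-1)^2 = -1.
v=31: a=31^4·(≡5), b=31^1·(≡27) mod 31; (5|31)=+1, (27|31)=-1; (−1)^{4·1·15}·(+1)^1·(-1)^4 = +1.
v=3: a=3^3·(≡2), b=3^1·(≡1) mod 3; (2|3)=-1, (1|3)=+1; (−1)^{3·1·1}·(-1)^1·(+1)^3 = +1.
v=11: a=11^2·(≡10), b=11^1·(≡1) mod 11; (10|11)=-1, (1|11)=+1; (−1)^{2·1·5}·(-1)^1·(+1)^2 = -1.
v=29: a=29^-2·(≡22), b=29^-2·(≡18) mod 29; (22|29)=+1, (18|29)=-1; (−1)^{-2·-2·14}·(+1)^-2·(-1)^-2 = +1.
v=∞: 51 > 0 and 23529 > 0  ⇒  (a,b)_∞ = +1.
v=13: a=13^2·(≡1), b=13^2·(≡4) mod 13; (1|13)=+1, (4|13)=+1; (−1)^{2·2·6}·(+1)^2·(+1)^2 = +1.
v=2: v_2(a)=-6, v_2(b)=2; units ≡ 3, 1 (mod 8); ε·ε+αω+βω = 1·0+-6·0+2·1 ≡ 0  ⇒  (a,b)_2 = +1.
(51, 23529 / ℚ) ramifies at {11, 23}: a division algebra.

[11, 23]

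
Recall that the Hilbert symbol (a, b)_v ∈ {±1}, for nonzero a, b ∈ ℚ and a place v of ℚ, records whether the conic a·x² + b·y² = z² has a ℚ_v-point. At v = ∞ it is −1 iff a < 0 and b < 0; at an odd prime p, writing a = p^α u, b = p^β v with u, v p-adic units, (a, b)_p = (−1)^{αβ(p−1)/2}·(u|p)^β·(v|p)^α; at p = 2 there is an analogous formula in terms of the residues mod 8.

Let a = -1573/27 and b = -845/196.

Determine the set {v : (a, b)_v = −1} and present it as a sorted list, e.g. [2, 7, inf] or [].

[13, inf]

Mod squares: a ≡ -39, b ≡ -5. Check v ∈ {∞, 2, 3, 5, 7, 11, 13}.
v=2: v_2(a)=0, v_2(b)=-2; units ≡ 1, 3 (mod 8); ε·ε+αω+βω = 0·1+0·1+-2·0 ≡ 0  ⇒  (a,b)_2 = +1.
v=11: a=11^2·(≡4), b=11^0·(≡10) mod 11; (4|11)=+1, (10|11)=-1; (−1)^{2·0·5}·(+1)^0·(-1)^2 = +1.
v=3: a=3^-3·(≡2), b=3^0·(≡1) mod 3; (2|3)=-1, (1|3)=+1; (−1)^{-3·0·1}·(-1)^0·(+1)^-3 = +1.
v=∞: -39 < 0 and -5 < 0  ⇒  (a,b)_∞ = -1.
v=13: a=13^1·(≡9), b=13^2·(≡8) mod 13; (9|13)=+1, (8|13)=-1; (−1)^{1·2·6}·(+1)^2·(-1)^1 = -1.
v=5: a=5^0·(≡1), b=5^1·(≡1) mod 5; (1|5)=+1, (1|5)=+1; (−1)^{0·1·2}·(+1)^1·(+1)^0 = +1.
v=7: a=7^0·(≡5), b=7^-2·(≡4) mod 7; (5|7)=-1, (4|7)=+1; (−1)^{0·-2·3}·(-1)^-2·(+1)^0 = +1.
(-39, -5 / ℚ) ramifies at {13, ∞}: a division algebra.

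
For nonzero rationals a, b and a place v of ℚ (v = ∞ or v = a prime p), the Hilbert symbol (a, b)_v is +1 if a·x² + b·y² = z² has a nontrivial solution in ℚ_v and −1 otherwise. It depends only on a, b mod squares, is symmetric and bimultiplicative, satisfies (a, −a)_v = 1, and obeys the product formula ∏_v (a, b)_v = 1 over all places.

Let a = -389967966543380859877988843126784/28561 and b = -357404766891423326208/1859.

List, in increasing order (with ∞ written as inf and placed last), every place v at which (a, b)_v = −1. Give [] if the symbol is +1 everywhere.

[31, inf]

Mod squares: a ≡ -774039, b ≡ -19778. Check v ∈ {∞, 2, 3, 7, 11, 13, 29, 31, 41}.
v=29: a=29^5·(≡11), b=29^3·(≡19) mod 29; (11|29)=-1, (19|29)=-1; (−1)^{5·3·14}·(-1)^3·(-1)^5 = +1.
v=31: a=31^5·(≡17), b=31^3·(≡29) mod 31; (17|31)=-1, (29|31)=-1; (−1)^{5·3·15}·(-1)^3·(-1)^5 = -1.
v=13: a=13^-4·(≡11), b=13^-2·(≡8) mod 13; (11|13)=-1, (8|13)=-1; (−1)^{-4·-2·6}·(-1)^-2·(-1)^-4 = +1.
v=41: a=41^3·(≡7), b=41^2·(≡39) mod 41; (7|41)=-1, (39|41)=+1; (−1)^{3·2·20}·(-1)^2·(+1)^3 = +1.
v=11: a=11^0·(≡5), b=11^-1·(≡8) mod 11; (5|11)=+1, (8|11)=-1; (−1)^{0·-1·5}·(+1)^-1·(-1)^0 = +1.
v=3: a=3^7·(≡2), b=3^6·(≡1) mod 3; (2|3)=-1, (1|3)=+1; (−1)^{7·6·1}·(-1)^6·(+1)^7 = +1.
v=7: a=7^5·(≡1), b=7^2·(≡4) mod 7; (1|7)=+1, (4|7)=+1; (−1)^{5·2·3}·(+1)^2·(+1)^5 = +1.
v=∞: -774039 < 0 and -19778 < 0  ⇒  (a,b)_∞ = -1.
v=2: v_2(a)=18, v_2(b)=13; units ≡ 1, 7 (mod 8); ε·ε+αω+βω = 0·1+18·0+13·0 ≡ 0  ⇒  (a,b)_2 = +1.
|Ram(-774039, -19778)| = 2, even; anisotropic at {31, ∞}.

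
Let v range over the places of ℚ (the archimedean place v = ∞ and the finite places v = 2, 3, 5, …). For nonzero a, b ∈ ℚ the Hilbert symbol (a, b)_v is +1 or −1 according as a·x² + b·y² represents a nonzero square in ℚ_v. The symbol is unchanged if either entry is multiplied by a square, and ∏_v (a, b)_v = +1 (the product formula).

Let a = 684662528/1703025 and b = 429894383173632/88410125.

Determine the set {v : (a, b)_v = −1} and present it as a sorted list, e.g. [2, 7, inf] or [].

[2, 5]

(a, b) ≡ (23, 2990) mod (ℚ^×)²; places V = {2, 3, 5, 11, 13, 23, 29, 31, ∞}.
(a,b)_11: α=2, u≡9; β=0, v≡3 (mod 11); (9|11)=+1, (3|11)=+1; sign (−1)^0·+1^0·+1^2 = +1.
(a,b)_5: α=-2, u≡3; β=-3, v≡2 (mod 5); (3|5)=-1, (2|5)=-1; sign (−1)^0·-1^-3·-1^-2 = -1.
(a,b)_31: α=2, u≡11; β=0, v≡1 (mod 31); (11|31)=-1, (1|31)=+1; sign (−1)^0·-1^0·+1^2 = +1.
(a,b)_2: α=8, β=25; u≡7, v≡7 (mod 8); ε(u)ε(v)=1·1, αω(v)=8·0, βω(u)=25·0; sum ≡ 1  ⇒  -1.
(a,b)_13: α=0, u≡9; β=1, v≡3 (mod 13); (9|13)=+1, (3|13)=+1; sign (−1)^0·+1^1·+1^0 = +1.
(a,b)_3: α=-4, u≡2; β=4, v≡2 (mod 3); (2|3)=-1, (2|3)=-1; sign (−1)^0·-1^4·-1^-4 = +1.
(a,b)_29: α=-2, u≡25; β=-4, v≡2 (mod 29); (25|29)=+1, (2|29)=-1; sign (−1)^0·+1^-4·-1^-2 = +1.
(a,b)_∞: sgn(23)=+, sgn(2990)=+, so +1.
(a,b)_23: α=1, u≡9; β=3, v≡11 (mod 23); (9|23)=+1, (11|23)=-1; sign (−1)^1·+1^3·-1^1 = +1.
(23, 2990 / ℚ) ramifies at {2, 5}: a division algebra.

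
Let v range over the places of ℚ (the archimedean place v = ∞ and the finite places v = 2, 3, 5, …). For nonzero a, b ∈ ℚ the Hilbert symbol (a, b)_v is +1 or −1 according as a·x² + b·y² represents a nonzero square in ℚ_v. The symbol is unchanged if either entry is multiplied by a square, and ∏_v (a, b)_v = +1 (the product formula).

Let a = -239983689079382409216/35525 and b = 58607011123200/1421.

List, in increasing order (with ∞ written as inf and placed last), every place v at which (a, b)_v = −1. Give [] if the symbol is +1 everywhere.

Mod squares: a ≡ -468901, b ≡ 1073. Check v ∈ {∞, 2, 3, 5, 7, 11, 19, 23, 29, 37}.
v=11: a=11^4·(≡10), b=11^0·(≡6) mod 11; (10|11)=-1, (6|11)=-1; (−1)^{4·0·5}·(-1)^0·(-1)^4 = +1.
v=37: a=37^1·(≡20), b=37^1·(≡14) mod 37; (20|37)=-1, (14|37)=-1; (−1)^{1·1·18}·(-1)^1·(-1)^1 = +1.
v=7: a=7^-2·(≡2), b=7^-2·(≡1) mod 7; (2|7)=+1, (1|7)=+1; (−1)^{-2·-2·3}·(+1)^-2·(+1)^-2 = +1.
v=29: a=29^-1·(≡16), b=29^-1·(≡2) mod 29; (16|29)=+1, (2|29)=-1; (−1)^{-1·-1·14}·(+1)^-1·(-1)^-1 = -1.
v=∞: -468901 < 0 and 1073 > 0  ⇒  (a,b)_∞ = +1.
v=23: a=23^3·(≡7), b=23^2·(≡7) mod 23; (7|23)=-1, (7|23)=-1; (−1)^{3·2·11}·(-1)^2·(-1)^3 = -1.
v=5: a=5^-2·(≡4), b=5^2·(≡3) mod 5; (4|5)=+1, (3|5)=-1; (−1)^{-2·2·2}·(+1)^2·(-1)^-2 = +1.
v=19: a=19^3·(≡14), b=19^2·(≡9) mod 19; (14|19)=-1, (9|19)=+1; (−1)^{3·2·9}·(-1)^2·(+1)^3 = +1.
v=2: v_2(a)=16, v_2(b)=12; units ≡ 3, 1 (mod 8); ε·ε+αω+βω = 1·0+16·0+12·1 ≡ 0  ⇒  (a,b)_2 = +1.
v=3: a=3^4·(≡2), b=3^4·(≡2) mod 3; (2|3)=-1, (2|3)=-1; (−1)^{4·4·1}·(-1)^4·(-1)^4 = +1.
|Ram(-468901, 1073)| = 2, even; anisotropic at {23, 29}.

[23, 29]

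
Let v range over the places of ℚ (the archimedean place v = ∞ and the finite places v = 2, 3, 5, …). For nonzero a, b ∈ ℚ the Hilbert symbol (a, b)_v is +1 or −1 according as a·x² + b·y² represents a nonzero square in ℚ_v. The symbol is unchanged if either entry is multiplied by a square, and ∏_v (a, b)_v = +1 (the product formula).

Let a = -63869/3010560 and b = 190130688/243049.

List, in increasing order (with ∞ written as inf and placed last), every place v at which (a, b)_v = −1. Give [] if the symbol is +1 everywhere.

(a, b) ≡ (-3315, 682) mod (ℚ^×)²; places V = {2, 3, 5, 7, 11, 13, 17, 29, 31, ∞}.
(a,b)_∞: sgn(-3315)=−, sgn(682)=+, so +1.
(a,b)_11: α=0, u≡10; β=3, v≡6 (mod 11); (10|11)=-1, (6|11)=-1; sign (−1)^0·-1^3·-1^0 = -1.
(a,b)_7: α=-2, u≡6; β=0, v≡3 (mod 7); (6|7)=-1, (3|7)=-1; sign (−1)^0·-1^0·-1^-2 = +1.
(a,b)_17: α=3, u≡16; β=-2, v≡13 (mod 17); (16|17)=+1, (13|17)=+1; sign (−1)^0·+1^-2·+1^3 = +1.
(a,b)_2: α=-12, β=9; u≡5, v≡5 (mod 8); ε(u)ε(v)=0·0, αω(v)=-12·1, βω(u)=9·1; sum ≡ 1  ⇒  -1.
(a,b)_3: α=-1, u≡2; β=2, v≡1 (mod 3); (2|3)=-1, (1|3)=+1; sign (−1)^0·-1^2·+1^-1 = +1.
(a,b)_5: α=-1, u≡3; β=0, v≡2 (mod 5); (3|5)=-1, (2|5)=-1; sign (−1)^0·-1^0·-1^-1 = -1.
(a,b)_13: α=1, u≡2; β=0, v≡7 (mod 13); (2|13)=-1, (7|13)=-1; sign (−1)^0·-1^0·-1^1 = -1.
(a,b)_31: α=0, u≡8; β=1, v≡30 (mod 31); (8|31)=+1, (30|31)=-1; sign (−1)^0·+1^1·-1^0 = +1.
(a,b)_29: α=0, u≡16; β=-2, v≡11 (mod 29); (16|29)=+1, (11|29)=-1; sign (−1)^0·+1^-2·-1^0 = +1.
Ram(-3315, 682) = {2, 5, 11, 13}; no ℚ_2-point on the conic.

[2, 5, 11, 13]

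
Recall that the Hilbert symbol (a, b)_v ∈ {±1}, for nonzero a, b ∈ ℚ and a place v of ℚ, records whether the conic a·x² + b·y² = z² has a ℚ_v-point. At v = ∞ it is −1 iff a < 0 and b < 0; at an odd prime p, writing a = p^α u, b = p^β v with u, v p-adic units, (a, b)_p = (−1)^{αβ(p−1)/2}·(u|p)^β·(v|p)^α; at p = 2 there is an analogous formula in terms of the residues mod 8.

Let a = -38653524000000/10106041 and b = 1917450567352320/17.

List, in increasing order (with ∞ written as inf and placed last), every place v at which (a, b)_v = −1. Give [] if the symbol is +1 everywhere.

Mod squares: a ≡ -119301, b ≡ 1225785. Check v ∈ {∞, 2, 3, 5, 7, 11, 13, 17, 19, 23}.
v=19: a=19^1·(≡2), b=19^1·(≡15) mod 19; (2|19)=-1, (15|19)=-1; (−1)^{1·1·9}·(-1)^1·(-1)^1 = -1.
v=11: a=11^-2·(≡4), b=11^1·(≡4) mod 11; (4|11)=+1, (4|11)=+1; (−1)^{-2·1·5}·(+1)^1·(+1)^-2 = +1.
v=5: a=5^6·(≡4), b=5^1·(≡2) mod 5; (4|5)=+1, (2|5)=-1; (−1)^{6·1·2}·(+1)^1·(-1)^6 = +1.
v=∞: -119301 < 0 and 1225785 > 0  ⇒  (a,b)_∞ = +1.
v=13: a=13^1·(≡9), b=13^2·(≡5) mod 13; (9|13)=+1, (5|13)=-1; (−1)^{1·2·6}·(+1)^2·(-1)^1 = -1.
v=23: a=23^1·(≡20), b=23^1·(≡3) mod 23; (20|23)=-1, (3|23)=+1; (−1)^{1·1·11}·(-1)^1·(+1)^1 = +1.
v=7: a=7^1·(≡4), b=7^4·(≡1) mod 7; (4|7)=+1, (1|7)=+1; (−1)^{1·4·3}·(+1)^4·(+1)^1 = +1.
v=17: a=17^-4·(≡14), b=17^-1·(≡2) mod 17; (14|17)=-1, (2|17)=+1; (−1)^{-4·-1·8}·(-1)^-1·(+1)^-4 = -1.
v=3: a=3^5·(≡1), b=3^1·(≡1) mod 3; (1|3)=+1, (1|3)=+1; (−1)^{5·1·1}·(+1)^1·(+1)^5 = -1.
v=2: v_2(a)=8, v_2(b)=16; units ≡ 3, 1 (mod 8); ε·ε+αω+βω = 1·0+8·0+16·1 ≡ 0  ⇒  (a,b)_2 = +1.
|Ram(-119301, 1225785)| = 4, even; anisotropic at {3, 13, 17, 19}.

[3, 13, 17, 19]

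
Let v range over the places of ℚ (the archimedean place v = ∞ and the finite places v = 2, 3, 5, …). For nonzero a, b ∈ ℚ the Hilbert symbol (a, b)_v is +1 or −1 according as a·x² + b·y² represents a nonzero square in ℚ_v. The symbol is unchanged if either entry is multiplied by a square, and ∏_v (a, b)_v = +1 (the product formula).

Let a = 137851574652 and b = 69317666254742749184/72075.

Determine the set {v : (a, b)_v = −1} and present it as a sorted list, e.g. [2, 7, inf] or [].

(a, b) ≡ (23, 1122) mod (ℚ^×)²; places V = {2, 3, 5, 11, 17, 23, 31, ∞}.
(a,b)_11: α=2, u≡4; β=3, v≡5 (mod 11); (4|11)=+1, (5|11)=+1; sign (−1)^0·+1^3·+1^2 = +1.
(a,b)_∞: sgn(23)=+, sgn(1122)=+, so +1.
(a,b)_2: α=2, β=17; u≡7, v≡1 (mod 8); ε(u)ε(v)=1·0, αω(v)=2·0, βω(u)=17·0; sum ≡ 0  ⇒  +1.
(a,b)_31: α=0, u≡24; β=-2, v≡29 (mod 31); (24|31)=-1, (29|31)=-1; sign (−1)^0·-1^-2·-1^0 = +1.
(a,b)_17: α=2, u≡7; β=5, v≡9 (mod 17); (7|17)=-1, (9|17)=+1; sign (−1)^0·-1^5·+1^2 = -1.
(a,b)_23: α=3, u≡18; β=4, v≡1 (mod 23); (18|23)=+1, (1|23)=+1; sign (−1)^0·+1^4·+1^3 = +1.
(a,b)_3: α=4, u≡2; β=-1, v≡2 (mod 3); (2|3)=-1, (2|3)=-1; sign (−1)^0·-1^-1·-1^4 = -1.
(a,b)_5: α=0, u≡2; β=-2, v≡3 (mod 5); (2|5)=-1, (3|5)=-1; sign (−1)^0·-1^-2·-1^0 = +1.
Ram(23, 1122) = {3, 17}; no ℚ_3-point on the conic.

[3, 17]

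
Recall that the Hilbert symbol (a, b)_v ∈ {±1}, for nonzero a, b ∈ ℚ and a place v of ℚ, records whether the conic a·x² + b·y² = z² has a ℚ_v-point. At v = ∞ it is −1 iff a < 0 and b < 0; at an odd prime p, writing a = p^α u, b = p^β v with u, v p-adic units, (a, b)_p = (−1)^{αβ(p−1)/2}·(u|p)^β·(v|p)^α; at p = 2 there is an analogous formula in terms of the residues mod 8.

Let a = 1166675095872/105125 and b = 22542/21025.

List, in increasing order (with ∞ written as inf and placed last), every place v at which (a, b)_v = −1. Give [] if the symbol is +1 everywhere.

Mod squares: a ≡ 36465, b ≡ 78. Check v ∈ {∞, 2, 3, 5, 11, 13, 17, 29, 31}.
v=2: v_2(a)=6, v_2(b)=1; units ≡ 1, 7 (mod 8); ε·ε+αω+βω = 0·1+6·0+1·0 ≡ 0  ⇒  (a,b)_2 = +1.
v=29: a=29^-2·(≡12), b=29^-2·(≡5) mod 29; (12|29)=-1, (5|29)=+1; (−1)^{-2·-2·14}·(-1)^-2·(+1)^-2 = +1.
v=3: a=3^3·(≡2), b=3^1·(≡2) mod 3; (2|3)=-1, (2|3)=-1; (−1)^{3·1·1}·(-1)^1·(-1)^3 = -1.
v=13: a=13^1·(≡4), b=13^1·(≡11) mod 13; (4|13)=+1, (11|13)=-1; (−1)^{1·1·6}·(+1)^1·(-1)^1 = -1.
v=31: a=31^2·(≡19), b=31^0·(≡14) mod 31; (19|31)=+1, (14|31)=+1; (−1)^{2·0·15}·(+1)^0·(+1)^2 = +1.
v=17: a=17^3·(≡7), b=17^2·(≡6) mod 17; (7|17)=-1, (6|17)=-1; (−1)^{3·2·8}·(-1)^2·(-1)^3 = -1.
v=5: a=5^-3·(≡2), b=5^-2·(≡2) mod 5; (2|5)=-1, (2|5)=-1; (−1)^{-3·-2·2}·(-1)^-2·(-1)^-3 = -1.
v=∞: 36465 > 0 and 78 > 0  ⇒  (a,b)_∞ = +1.
v=11: a=11^1·(≡5), b=11^0·(≡9) mod 11; (5|11)=+1, (9|11)=+1; (−1)^{1·0·5}·(+1)^0·(+1)^1 = +1.
|Ram(36465, 78)| = 4, even; anisotropic at {3, 5, 13, 17}.

[3, 5, 13, 17]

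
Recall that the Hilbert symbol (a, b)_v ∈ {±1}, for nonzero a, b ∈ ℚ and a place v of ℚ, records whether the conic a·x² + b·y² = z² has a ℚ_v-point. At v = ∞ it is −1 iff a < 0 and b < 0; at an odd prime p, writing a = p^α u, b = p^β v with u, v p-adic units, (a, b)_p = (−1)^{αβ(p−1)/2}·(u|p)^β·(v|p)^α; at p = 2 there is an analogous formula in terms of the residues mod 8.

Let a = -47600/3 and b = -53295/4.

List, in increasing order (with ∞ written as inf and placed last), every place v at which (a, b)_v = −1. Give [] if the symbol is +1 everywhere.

Mod squares: a ≡ -357, b ≡ -53295. Check v ∈ {∞, 2, 3, 5, 7, 11, 17, 19}.
v=3: a=3^-1·(≡1), b=3^1·(≡1) mod 3; (1|3)=+1, (1|3)=+1; (−1)^{-1·1·1}·(+1)^1·(+1)^-1 = -1.
v=7: a=7^1·(≡6), b=7^0·(≡6) mod 7; (6|7)=-1, (6|7)=-1; (−1)^{1·0·3}·(-1)^0·(-1)^1 = -1.
v=11: a=11^0·(≡10), b=11^1·(≡7) mod 11; (10|11)=-1, (7|11)=-1; (−1)^{0·1·5}·(-1)^1·(-1)^0 = -1.
v=∞: -357 < 0 and -53295 < 0  ⇒  (a,b)_∞ = -1.
v=19: a=19^0·(≡11), b=19^1·(≡16) mod 19; (11|19)=+1, (16|19)=+1; (−1)^{0·1·9}·(+1)^1·(+1)^0 = +1.
v=5: a=5^2·(≡2), b=5^1·(≡4) mod 5; (2|5)=-1, (4|5)=+1; (−1)^{2·1·2}·(-1)^1·(+1)^2 = -1.
v=17: a=17^1·(≡13), b=17^1·(≡11) mod 17; (13|17)=+1, (11|17)=-1; (−1)^{1·1·8}·(+1)^1·(-1)^1 = -1.
v=2: v_2(a)=4, v_2(b)=-2; units ≡ 3, 1 (mod 8); ε·ε+αω+βω = 1·0+4·0+-2·1 ≡ 0  ⇒  (a,b)_2 = +1.
|Ram(-357, -53295)| = 6, even; anisotropic at {3, 5, 7, 11, 17, ∞}.

[3, 5, 7, 11, 17, inf]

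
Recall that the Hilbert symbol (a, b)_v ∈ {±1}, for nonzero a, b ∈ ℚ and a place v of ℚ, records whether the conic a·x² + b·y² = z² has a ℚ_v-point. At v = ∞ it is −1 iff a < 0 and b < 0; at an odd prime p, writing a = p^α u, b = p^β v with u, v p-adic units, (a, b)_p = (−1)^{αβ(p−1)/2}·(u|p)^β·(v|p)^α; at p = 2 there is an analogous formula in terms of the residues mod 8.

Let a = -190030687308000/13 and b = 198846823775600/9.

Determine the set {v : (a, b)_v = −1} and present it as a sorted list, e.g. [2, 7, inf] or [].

(a, b) ≡ (-24310, 391391) mod (ℚ^×)²; places V = {2, 3, 5, 7, 11, 13, 17, 23, ∞}.
(a,b)_2: α=5, β=4; u≡5, v≡7 (mod 8); ε(u)ε(v)=0·1, αω(v)=5·0, βω(u)=4·1; sum ≡ 0  ⇒  +1.
(a,b)_11: α=3, u≡9; β=1, v≡2 (mod 11); (9|11)=+1, (2|11)=-1; sign (−1)^1·+1^1·-1^3 = +1.
(a,b)_7: α=2, u≡4; β=5, v≡1 (mod 7); (4|7)=+1, (1|7)=+1; sign (−1)^0·+1^5·+1^2 = +1.
(a,b)_23: α=2, u≡13; β=3, v≡19 (mod 23); (13|23)=+1, (19|23)=-1; sign (−1)^0·+1^3·-1^2 = +1.
(a,b)_3: α=4, u≡2; β=-2, v≡2 (mod 3); (2|3)=-1, (2|3)=-1; sign (−1)^0·-1^-2·-1^4 = +1.
(a,b)_17: α=1, u≡15; β=1, v≡6 (mod 17); (15|17)=+1, (6|17)=-1; sign (−1)^0·+1^1·-1^1 = -1.
(a,b)_5: α=3, u≡2; β=2, v≡1 (mod 5); (2|5)=-1, (1|5)=+1; sign (−1)^0·-1^2·+1^3 = +1.
(a,b)_∞: sgn(-24310)=−, sgn(391391)=+, so +1.
(a,b)_13: α=-1, u≡7; β=1, v≡1 (mod 13); (7|13)=-1, (1|13)=+1; sign (−1)^0·-1^1·+1^-1 = -1.
|Ram(-24310, 391391)| = 2, even; anisotropic at {13, 17}.

[13, 17]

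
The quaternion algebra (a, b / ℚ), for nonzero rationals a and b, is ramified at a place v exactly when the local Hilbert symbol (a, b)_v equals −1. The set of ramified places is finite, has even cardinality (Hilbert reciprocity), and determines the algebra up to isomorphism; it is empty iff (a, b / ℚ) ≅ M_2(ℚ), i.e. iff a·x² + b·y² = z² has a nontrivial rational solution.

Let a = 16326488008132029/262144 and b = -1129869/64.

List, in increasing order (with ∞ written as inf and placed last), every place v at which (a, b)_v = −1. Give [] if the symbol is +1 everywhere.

[29, 37]

Mod squares: a ≡ 29, b ≡ -13949. Check v ∈ {∞, 2, 3, 7, 13, 29, 37}.
v=∞: 29 > 0 and -13949 < 0  ⇒  (a,b)_∞ = +1.
v=29: a=29^3·(≡28), b=29^1·(≡17) mod 29; (28|29)=+1, (17|29)=-1; (−1)^{3·1·14}·(+1)^1·(-1)^3 = -1.
v=3: a=3^10·(≡2), b=3^4·(≡1) mod 3; (2|3)=-1, (1|3)=+1; (−1)^{10·4·1}·(-1)^4·(+1)^10 = +1.
v=13: a=13^2·(≡10), b=13^1·(≡8) mod 13; (10|13)=+1, (8|13)=-1; (−1)^{2·1·6}·(+1)^1·(-1)^2 = +1.
v=2: v_2(a)=-18, v_2(b)=-6; units ≡ 5, 3 (mod 8); ε·ε+αω+βω = 0·1+-18·1+-6·1 ≡ 0  ⇒  (a,b)_2 = +1.
v=37: a=37^2·(≡22), b=37^1·(≡16) mod 37; (22|37)=-1, (16|37)=+1; (−1)^{2·1·18}·(-1)^1·(+1)^2 = -1.
v=7: a=7^2·(≡2), b=7^0·(≡1) mod 7; (2|7)=+1, (1|7)=+1; (−1)^{2·0·3}·(+1)^0·(+1)^2 = +1.
(29, -13949 / ℚ) ramifies at {29, 37}: a division algebra.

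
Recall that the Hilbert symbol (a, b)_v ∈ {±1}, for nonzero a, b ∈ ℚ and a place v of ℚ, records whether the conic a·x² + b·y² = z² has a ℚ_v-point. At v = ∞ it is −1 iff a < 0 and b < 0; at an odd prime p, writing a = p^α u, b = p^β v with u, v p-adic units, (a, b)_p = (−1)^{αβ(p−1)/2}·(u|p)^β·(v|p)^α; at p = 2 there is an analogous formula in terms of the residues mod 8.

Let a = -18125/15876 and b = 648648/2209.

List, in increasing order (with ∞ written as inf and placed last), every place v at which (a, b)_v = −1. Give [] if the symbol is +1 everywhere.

[2, 7]

Mod squares: a ≡ -29, b ≡ 2002. Check v ∈ {∞, 2, 3, 5, 7, 11, 13, 29, 47}.
v=7: a=7^-2·(≡6), b=7^1·(≡3) mod 7; (6|7)=-1, (3|7)=-1; (−1)^{-2·1·3}·(-1)^1·(-1)^-2 = -1.
v=13: a=13^0·(≡12), b=13^1·(≡11) mod 13; (12|13)=+1, (11|13)=-1; (−1)^{0·1·6}·(+1)^1·(-1)^0 = +1.
v=11: a=11^0·(≡1), b=11^1·(≡7) mod 11; (1|11)=+1, (7|11)=-1; (−1)^{0·1·5}·(+1)^1·(-1)^0 = +1.
v=47: a=47^0·(≡3), b=47^-2·(≡1) mod 47; (3|47)=+1, (1|47)=+1; (−1)^{0·-2·23}·(+1)^-2·(+1)^0 = +1.
v=3: a=3^-4·(≡1), b=3^4·(≡1) mod 3; (1|3)=+1, (1|3)=+1; (−1)^{-4·4·1}·(+1)^4·(+1)^-4 = +1.
v=2: v_2(a)=-2, v_2(b)=3; units ≡ 3, 1 (mod 8); ε·ε+αω+βω = 1·0+-2·0+3·1 ≡ 1  ⇒  (a,b)_2 = -1.
v=5: a=5^4·(≡1), b=5^0·(≡2) mod 5; (1|5)=+1, (2|5)=-1; (−1)^{4·0·2}·(+1)^0·(-1)^4 = +1.
v=∞: -29 < 0 and 2002 > 0  ⇒  (a,b)_∞ = +1.
v=29: a=29^1·(≡1), b=29^0·(≡1) mod 29; (1|29)=+1, (1|29)=+1; (−1)^{1·0·14}·(+1)^0·(+1)^1 = +1.
Ram(-29, 2002) = {2, 7}; no ℚ_2-point on the conic.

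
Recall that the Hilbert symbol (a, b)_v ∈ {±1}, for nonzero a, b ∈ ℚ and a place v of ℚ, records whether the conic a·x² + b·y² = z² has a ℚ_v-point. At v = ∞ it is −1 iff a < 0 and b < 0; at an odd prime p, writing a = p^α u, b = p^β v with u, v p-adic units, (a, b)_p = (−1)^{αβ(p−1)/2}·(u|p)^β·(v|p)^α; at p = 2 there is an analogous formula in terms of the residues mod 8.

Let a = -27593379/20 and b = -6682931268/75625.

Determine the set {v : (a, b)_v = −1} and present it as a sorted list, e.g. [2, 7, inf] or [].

[5, 17, 31, inf]

Mod squares: a ≡ -189255, b ≡ -58497. Check v ∈ {∞, 2, 3, 5, 11, 13, 17, 31, 37}.
v=11: a=11^1·(≡8), b=11^-2·(≡1) mod 11; (8|11)=-1, (1|11)=+1; (−1)^{1·-2·5}·(-1)^-2·(+1)^1 = +1.
v=∞: -189255 < 0 and -58497 < 0  ⇒  (a,b)_∞ = -1.
v=37: a=37^1·(≡28), b=37^1·(≡3) mod 37; (28|37)=+1, (3|37)=+1; (−1)^{1·1·18}·(+1)^1·(+1)^1 = +1.
v=3: a=3^7·(≡2), b=3^1·(≡1) mod 3; (2|3)=-1, (1|3)=+1; (−1)^{7·1·1}·(-1)^1·(+1)^7 = +1.
v=2: v_2(a)=-2, v_2(b)=2; units ≡ 1, 7 (mod 8); ε·ε+αω+βω = 0·1+-2·0+2·0 ≡ 0  ⇒  (a,b)_2 = +1.
v=31: a=31^1·(≡9), b=31^1·(≡10) mod 31; (9|31)=+1, (10|31)=+1; (−1)^{1·1·15}·(+1)^1·(+1)^1 = -1.
v=5: a=5^-1·(≡4), b=5^-4·(≡2) mod 5; (4|5)=+1, (2|5)=-1; (−1)^{-1·-4·2}·(+1)^-4·(-1)^-1 = -1.
v=17: a=17^0·(≡6), b=17^1·(≡12) mod 17; (6|17)=-1, (12|17)=-1; (−1)^{0·1·8}·(-1)^1·(-1)^0 = -1.
v=13: a=13^0·(≡10), b=13^4·(≡3) mod 13; (10|13)=+1, (3|13)=+1; (−1)^{0·4·6}·(+1)^4·(+1)^0 = +1.
|Ram(-189255, -58497)| = 4, even; anisotropic at {5, 17, 31, ∞}.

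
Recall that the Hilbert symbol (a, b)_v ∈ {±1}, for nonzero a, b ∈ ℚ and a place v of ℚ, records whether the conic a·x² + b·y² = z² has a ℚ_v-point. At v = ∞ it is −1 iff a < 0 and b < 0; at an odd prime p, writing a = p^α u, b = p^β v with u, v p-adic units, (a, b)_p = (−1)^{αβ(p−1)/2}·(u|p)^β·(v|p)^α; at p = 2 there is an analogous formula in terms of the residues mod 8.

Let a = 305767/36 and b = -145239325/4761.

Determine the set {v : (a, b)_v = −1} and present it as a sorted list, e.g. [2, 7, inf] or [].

Mod squares: a ≡ 7, b ≡ -133. Check v ∈ {∞, 2, 3, 5, 7, 11, 19, 23}.
v=23: a=23^0·(≡11), b=23^-2·(≡7) mod 23; (11|23)=-1, (7|23)=-1; (−1)^{0·-2·11}·(-1)^-2·(-1)^0 = +1.
v=∞: 7 > 0 and -133 < 0  ⇒  (a,b)_∞ = +1.
v=7: a=7^1·(≡1), b=7^1·(≡1) mod 7; (1|7)=+1, (1|7)=+1; (−1)^{1·1·3}·(+1)^1·(+1)^1 = -1.
v=19: a=19^2·(≡4), b=19^3·(≡13) mod 19; (4|19)=+1, (13|19)=-1; (−1)^{2·3·9}·(+1)^3·(-1)^2 = +1.
v=3: a=3^-2·(≡1), b=3^-2·(≡2) mod 3; (1|3)=+1, (2|3)=-1; (−1)^{-2·-2·1}·(+1)^-2·(-1)^-2 = +1.
v=2: v_2(a)=-2, v_2(b)=0; units ≡ 7, 3 (mod 8); ε·ε+αω+βω = 1·1+-2·1+0·0 ≡ 1  ⇒  (a,b)_2 = -1.
v=5: a=5^0·(≡2), b=5^2·(≡2) mod 5; (2|5)=-1, (2|5)=-1; (−1)^{0·2·2}·(-1)^2·(-1)^0 = +1.
v=11: a=11^2·(≡10), b=11^2·(≡8) mod 11; (10|11)=-1, (8|11)=-1; (−1)^{2·2·5}·(-1)^2·(-1)^2 = +1.
|Ram(7, -133)| = 2, even; anisotropic at {2, 7}.

[2, 7]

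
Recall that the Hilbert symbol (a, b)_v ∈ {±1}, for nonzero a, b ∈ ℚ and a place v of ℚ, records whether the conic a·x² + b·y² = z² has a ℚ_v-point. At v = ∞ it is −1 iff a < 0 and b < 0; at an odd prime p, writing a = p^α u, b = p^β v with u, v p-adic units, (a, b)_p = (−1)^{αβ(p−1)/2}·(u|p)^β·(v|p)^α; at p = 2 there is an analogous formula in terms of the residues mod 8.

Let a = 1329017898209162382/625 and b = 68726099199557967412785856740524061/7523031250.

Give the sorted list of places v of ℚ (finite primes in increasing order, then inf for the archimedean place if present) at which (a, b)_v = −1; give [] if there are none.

(a, b) ≡ (78, 25194) mod (ℚ^×)²; places V = {2, 3, 5, 7, 13, 17, 19, 23, 37, ∞}.
(a,b)_17: α=0, u≡11; β=-3, v≡7 (mod 17); (11|17)=-1, (7|17)=-1; sign (−1)^0·-1^-3·-1^0 = -1.
(a,b)_7: α=0, u≡2; β=-2, v≡2 (mod 7); (2|7)=+1, (2|7)=+1; sign (−1)^0·+1^-2·+1^0 = +1.
(a,b)_3: α=7, u≡2; β=13, v≡1 (mod 3); (2|3)=-1, (1|3)=+1; sign (−1)^1·-1^13·+1^7 = +1.
(a,b)_19: α=2, u≡12; β=5, v≡13 (mod 19); (12|19)=-1, (13|19)=-1; sign (−1)^0·-1^5·-1^2 = -1.
(a,b)_37: α=2, u≡4; β=4, v≡10 (mod 37); (4|37)=+1, (10|37)=+1; sign (−1)^0·+1^4·+1^2 = +1.
(a,b)_5: α=-4, u≡2; β=-6, v≡4 (mod 5); (2|5)=-1, (4|5)=+1; sign (−1)^0·-1^-6·+1^-4 = +1.
(a,b)_∞: sgn(78)=+, sgn(25194)=+, so +1.
(a,b)_23: α=4, u≡4; β=6, v≡2 (mod 23); (4|23)=+1, (2|23)=+1; sign (−1)^0·+1^6·+1^4 = +1.
(a,b)_2: α=1, β=-1; u≡7, v≡5 (mod 8); ε(u)ε(v)=1·0, αω(v)=1·1, βω(u)=-1·0; sum ≡ 1  ⇒  -1.
(a,b)_13: α=3, u≡5; β=7, v≡10 (mod 13); (5|13)=-1, (10|13)=+1; sign (−1)^0·-1^7·+1^3 = -1.
|Ram(78, 25194)| = 4, even; anisotropic at {2, 13, 17, 19}.

[2, 13, 17, 19]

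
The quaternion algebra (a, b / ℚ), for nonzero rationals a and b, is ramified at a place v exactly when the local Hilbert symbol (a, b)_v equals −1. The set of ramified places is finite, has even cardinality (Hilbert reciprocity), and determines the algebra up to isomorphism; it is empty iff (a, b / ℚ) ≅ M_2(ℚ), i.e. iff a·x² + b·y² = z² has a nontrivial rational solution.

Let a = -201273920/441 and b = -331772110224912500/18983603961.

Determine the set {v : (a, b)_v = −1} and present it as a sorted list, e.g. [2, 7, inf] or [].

[2, 5, 11, inf]

Mod squares: a ≡ -5945, b ≡ -2586485. Check v ∈ {∞, 2, 3, 5, 7, 11, 13, 19, 23, 29, 31, 37, 41}.
v=31: a=31^0·(≡4), b=31^1·(≡12) mod 31; (4|31)=+1, (12|31)=-1; (−1)^{0·1·15}·(+1)^1·(-1)^0 = +1.
v=41: a=41^1·(≡19), b=41^1·(≡13) mod 41; (19|41)=-1, (13|41)=-1; (−1)^{1·1·20}·(-1)^1·(-1)^1 = +1.
v=3: a=3^-2·(≡1), b=3^-18·(≡1) mod 3; (1|3)=+1, (1|3)=+1; (−1)^{-2·-18·1}·(+1)^-18·(+1)^-2 = +1.
v=37: a=37^0·(≡33), b=37^1·(≡11) mod 37; (33|37)=+1, (11|37)=+1; (−1)^{0·1·18}·(+1)^1·(+1)^0 = +1.
v=23: a=23^2·(≡8), b=23^0·(≡18) mod 23; (8|23)=+1, (18|23)=+1; (−1)^{2·0·11}·(+1)^0·(+1)^2 = +1.
v=13: a=13^0·(≡3), b=13^2·(≡2) mod 13; (3|13)=+1, (2|13)=-1; (−1)^{0·2·6}·(+1)^2·(-1)^0 = +1.
v=11: a=11^0·(≡10), b=11^1·(≡4) mod 11; (10|11)=-1, (4|11)=+1; (−1)^{0·1·5}·(-1)^1·(+1)^0 = -1.
v=5: a=5^1·(≡1), b=5^5·(≡3) mod 5; (1|5)=+1, (3|5)=-1; (−1)^{1·5·2}·(+1)^5·(-1)^1 = -1.
v=29: a=29^1·(≡15), b=29^2·(≡13) mod 29; (15|29)=-1, (13|29)=+1; (−1)^{1·2·14}·(-1)^2·(+1)^1 = +1.
v=19: a=19^0·(≡18), b=19^2·(≡17) mod 19; (18|19)=-1, (17|19)=+1; (−1)^{0·2·9}·(-1)^2·(+1)^0 = +1.
v=∞: -5945 < 0 and -2586485 < 0  ⇒  (a,b)_∞ = -1.
v=7: a=7^-2·(≡3), b=7^-2·(≡4) mod 7; (3|7)=-1, (4|7)=+1; (−1)^{-2·-2·3}·(-1)^-2·(+1)^-2 = +1.
v=2: v_2(a)=6, v_2(b)=2; units ≡ 7, 3 (mod 8); ε·ε+αω+βω = 1·1+6·1+2·0 ≡ 1  ⇒  (a,b)_2 = -1.
|Ram(-5945, -2586485)| = 4, even; anisotropic at {2, 5, 11, ∞}.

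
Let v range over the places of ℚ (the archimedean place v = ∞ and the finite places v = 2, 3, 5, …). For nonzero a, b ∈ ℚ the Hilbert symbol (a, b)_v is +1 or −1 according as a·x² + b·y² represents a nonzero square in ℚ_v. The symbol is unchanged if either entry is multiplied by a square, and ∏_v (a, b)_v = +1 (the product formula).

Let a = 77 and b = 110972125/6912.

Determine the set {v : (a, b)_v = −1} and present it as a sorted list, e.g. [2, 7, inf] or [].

[3, 5, 11, 29]

(a, b) ≡ (77, 110055) mod (ℚ^×)²; places V = {2, 3, 5, 7, 11, 23, 29, ∞}.
(a,b)_11: α=1, u≡7; β=3, v≡7 (mod 11); (7|11)=-1, (7|11)=-1; sign (−1)^1·-1^3·-1^1 = -1.
(a,b)_23: α=0, u≡8; β=1, v≡8 (mod 23); (8|23)=+1, (8|23)=+1; sign (−1)^0·+1^1·+1^0 = +1.
(a,b)_∞: sgn(77)=+, sgn(110055)=+, so +1.
(a,b)_29: α=0, u≡19; β=1, v≡22 (mod 29); (19|29)=-1, (22|29)=+1; sign (−1)^0·-1^1·+1^0 = -1.
(a,b)_2: α=0, β=-8; u≡5, v≡7 (mod 8); ε(u)ε(v)=0·1, αω(v)=0·0, βω(u)=-8·1; sum ≡ 0  ⇒  +1.
(a,b)_7: α=1, u≡4; β=0, v≡4 (mod 7); (4|7)=+1, (4|7)=+1; sign (−1)^0·+1^0·+1^1 = +1.
(a,b)_5: α=0, u≡2; β=3, v≡1 (mod 5); (2|5)=-1, (1|5)=+1; sign (−1)^0·-1^3·+1^0 = -1.
(a,b)_3: α=0, u≡2; β=-3, v≡1 (mod 3); (2|3)=-1, (1|3)=+1; sign (−1)^0·-1^-3·+1^0 = -1.
Ram(77, 110055) = {3, 5, 11, 29}; no ℚ_3-point on the conic.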